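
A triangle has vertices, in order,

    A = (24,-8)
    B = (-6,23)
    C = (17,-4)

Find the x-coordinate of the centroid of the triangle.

Apply the shoelace formula. First the cross-terms c_i = x_i·y_{i+1} − x_{i+1}·y_i:
  504, -367, -40  ⇒  2A = 97, A = 48.5.
Then Σ (x_i + x_{i+1})·c_i = 3395, so x̄ = 3395 / (6·48.5) = 35/3.

35/3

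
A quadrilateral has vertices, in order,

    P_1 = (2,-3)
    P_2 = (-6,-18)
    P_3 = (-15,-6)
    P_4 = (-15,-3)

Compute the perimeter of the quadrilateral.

52

|P_1P_2| = √((-8)² + (-15)²) = √289 = 17
|P_2P_3| = √((-9)² + (12)²) = √225 = 15
|P_3P_4| = √((0)² + (3)²) = √9 = 3
|P_4P_1| = √((17)² + (0)²) = √289 = 17
Perimeter = 17 + 15 + 3 + 17 = 52.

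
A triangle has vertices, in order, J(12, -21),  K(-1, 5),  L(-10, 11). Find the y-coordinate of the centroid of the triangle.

Apply Gauss's area formula. First the cross-terms c_i = x_i·y_{i+1} − x_{i+1}·y_i:
  39, 39, 78  ⇒  2A = 156, A = 78.
Then Σ (y_i + y_{i+1})·c_i = -780, so ȳ = -780 / (6·78) = -5/3.

-5/3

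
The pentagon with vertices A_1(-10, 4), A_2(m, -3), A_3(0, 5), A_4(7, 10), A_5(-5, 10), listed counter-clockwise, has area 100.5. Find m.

6

Write out the shoelace sum; only the two edges meeting at A_2 involve m:
2·Area = [((-10)·(-3) − m·4) + (m·5 − 0·(-3))] + 165
       = 1·m + 195 = 201
⇒ m = 6.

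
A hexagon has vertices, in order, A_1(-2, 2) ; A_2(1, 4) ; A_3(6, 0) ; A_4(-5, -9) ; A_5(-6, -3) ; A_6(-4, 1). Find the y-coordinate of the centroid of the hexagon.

-272/151

Apply the shoelace formula. First the cross-terms c_i = x_i·y_{i+1} − x_{i+1}·y_i:
  -10, -24, -54, -39, -18, -6  ⇒  2A = -151, A = -75.5.
Then Σ (y_i + y_{i+1})·c_i = 816, so ȳ = 816 / (6·(-75.5)) = -272/151.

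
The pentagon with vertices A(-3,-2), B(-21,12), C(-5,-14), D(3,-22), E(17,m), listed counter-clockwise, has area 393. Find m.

3

Write out the shoelace sum; only the two edges meeting at E involve m:
2·Area = [(3·m − 17·(-22)) + (17·(-2) − (-3)·m)] + 428
       = 6·m + 768 = 786
⇒ m = 3.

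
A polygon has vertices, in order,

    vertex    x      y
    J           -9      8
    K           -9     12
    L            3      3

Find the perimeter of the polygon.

|JK| = √((0)² + (4)²) = √16 = 4
|KL| = √((12)² + (-9)²) = √225 = 15
|LJ| = √((-12)² + (5)²) = √169 = 13
Perimeter = 4 + 15 + 13 = 32.

32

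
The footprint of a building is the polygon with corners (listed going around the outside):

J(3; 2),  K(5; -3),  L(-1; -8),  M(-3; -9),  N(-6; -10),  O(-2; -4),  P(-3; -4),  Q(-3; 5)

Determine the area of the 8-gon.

74.5

Apply Gauss's area formula: 2A = Σ (x_i·y_{i+1} − x_{i+1}·y_i), indices taken mod 8.
Cross-terms: -19, -43, -15, -24, 4, -4, -27, -21  ⇒  Σ = -149
Area = |Σ|/2 = 74.5.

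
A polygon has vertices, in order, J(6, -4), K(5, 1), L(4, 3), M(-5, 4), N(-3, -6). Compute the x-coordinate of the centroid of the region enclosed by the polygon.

27/79

Apply the surveyor's formula. First the cross-terms c_i = x_i·y_{i+1} − x_{i+1}·y_i:
  26, 11, 31, 42, 48  ⇒  2A = 158, A = 79.
Then Σ (x_i + x_{i+1})·c_i = 162, so x̄ = 162 / (6·79) = 27/79.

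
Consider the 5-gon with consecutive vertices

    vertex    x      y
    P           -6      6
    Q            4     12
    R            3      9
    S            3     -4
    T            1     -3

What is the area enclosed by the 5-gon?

76

Apply the shoelace (surveyor's) formula: 2A = Σ (x_i·y_{i+1} − x_{i+1}·y_i), indices taken mod 5.
P→Q: (-6)(12) − (4)(6) = -96
Q→R: (4)(9) − (3)(12) = 0
R→S: (3)(-4) − (3)(9) = -39
S→T: (3)(-3) − (1)(-4) = -5
T→P: (1)(6) − (-6)(-3) = -12
Σ = -152
Area = |Σ|/2 = 76.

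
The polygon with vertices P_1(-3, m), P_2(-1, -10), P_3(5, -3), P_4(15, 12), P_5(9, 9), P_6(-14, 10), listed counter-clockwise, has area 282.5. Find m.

Write out the shoelace sum; only the two edges meeting at P_1 involve m:
2·Area = [((-14)·m − (-3)·10) + ((-3)·(-10) − (-1)·m)] + 401
       = -13·m + 461 = 565
⇒ m = -8.

-8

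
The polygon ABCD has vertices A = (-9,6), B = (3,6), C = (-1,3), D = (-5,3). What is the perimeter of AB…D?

26

|AB| = √((12)² + (0)²) = √144 = 12
|BC| = √((-4)² + (-3)²) = √25 = 5
|CD| = √((-4)² + (0)²) = √16 = 4
|DA| = √((-4)² + (3)²) = √25 = 5
Perimeter = 12 + 5 + 4 + 5 = 26.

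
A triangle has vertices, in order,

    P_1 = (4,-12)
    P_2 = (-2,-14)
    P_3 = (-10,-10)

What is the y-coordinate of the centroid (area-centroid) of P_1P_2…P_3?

-12

Apply the shoelace formula. First the cross-terms c_i = x_i·y_{i+1} − x_{i+1}·y_i:
  -80, -120, 160  ⇒  2A = -40, A = -20.
Then Σ (y_i + y_{i+1})·c_i = 1440, so ȳ = 1440 / (6·(-20)) = -12.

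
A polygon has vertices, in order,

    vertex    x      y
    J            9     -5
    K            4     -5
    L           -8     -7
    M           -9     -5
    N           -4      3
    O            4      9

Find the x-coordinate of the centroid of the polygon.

Apply the surveyor's formula. First the cross-terms c_i = x_i·y_{i+1} − x_{i+1}·y_i:
  -25, -68, -23, -47, -48, -101  ⇒  2A = -312, A = -156.
Then Σ (x_i + x_{i+1})·c_i = -364, so x̄ = -364 / (6·(-156)) = 7/18.

7/18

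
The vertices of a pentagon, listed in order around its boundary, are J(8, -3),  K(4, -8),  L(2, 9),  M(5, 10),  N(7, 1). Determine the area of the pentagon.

59.5

Apply the shoelace (surveyor's) formula: 2A = Σ (x_i·y_{i+1} − x_{i+1}·y_i), indices taken mod 5.
J→K: (8)(-8) − (4)(-3) = -52
K→L: (4)(9) − (2)(-8) = 52
L→M: (2)(10) − (5)(9) = -25
M→N: (5)(1) − (7)(10) = -65
N→J: (7)(-3) − (8)(1) = -29
Σ = -119
Area = |Σ|/2 = 59.5.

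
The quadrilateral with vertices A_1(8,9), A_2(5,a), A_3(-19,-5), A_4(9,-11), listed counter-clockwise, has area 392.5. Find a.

Write out the shoelace sum; only the two edges meeting at A_2 involve a:
2·Area = [(8·a − 5·9) + (5·(-5) − (-19)·a)] + 423
       = 27·a + 353 = 785
⇒ a = 16.

16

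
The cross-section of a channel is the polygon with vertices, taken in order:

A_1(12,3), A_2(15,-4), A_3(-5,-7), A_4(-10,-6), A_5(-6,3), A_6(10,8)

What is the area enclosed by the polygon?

Apply the shoelace (surveyor's) formula: 2A = Σ (x_i·y_{i+1} − x_{i+1}·y_i), indices taken mod 6.
Σ = (-93) + (-125) + (-40) + (-66) + (-78) + (-66) = -468
Area = |Σ|/2 = 234.

234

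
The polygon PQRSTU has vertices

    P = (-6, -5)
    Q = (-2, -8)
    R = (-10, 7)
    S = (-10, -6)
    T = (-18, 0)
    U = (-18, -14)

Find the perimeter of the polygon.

74

|PQ| = √((4)² + (-3)²) = √25 = 5
|QR| = √((-8)² + (15)²) = √289 = 17
|RS| = √((0)² + (-13)²) = √169 = 13
|ST| = √((-8)² + (6)²) = √100 = 10
|TU| = √((0)² + (-14)²) = √196 = 14
|UP| = √((12)² + (9)²) = √225 = 15
Perimeter = 5 + 17 + 13 + 10 + 14 + 15 = 74.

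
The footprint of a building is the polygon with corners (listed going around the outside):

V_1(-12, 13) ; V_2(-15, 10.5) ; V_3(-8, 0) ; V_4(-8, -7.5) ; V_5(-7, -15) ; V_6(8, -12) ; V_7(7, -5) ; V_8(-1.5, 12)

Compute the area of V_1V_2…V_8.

364.75

Apply the shoelace formula: 2A = Σ (x_i·y_{i+1} − x_{i+1}·y_i), indices taken mod 8.
Cross-terms: 69, 84, 60, 67.5, 204, 44, 76.5, 124.5  ⇒  Σ = 729.5
Area = |Σ|/2 = 364.75.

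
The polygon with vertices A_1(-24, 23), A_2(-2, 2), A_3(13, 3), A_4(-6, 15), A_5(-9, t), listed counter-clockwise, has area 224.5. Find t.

19

The doubled signed area Σ (x_i y_{i+1} − x_{i+1} y_i) is linear in t.
With t=0 it equals 107; the coefficient of t is 18 (from the two edges through A_5).
So 18·t + 107 = 2·224.5 = 449 ⇒ t = 19.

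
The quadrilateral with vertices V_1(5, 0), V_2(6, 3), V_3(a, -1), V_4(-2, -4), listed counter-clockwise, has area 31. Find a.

The doubled signed area Σ (x_i y_{i+1} − x_{i+1} y_i) is linear in a.
With a=0 it equals 27; the coefficient of a is -7 (from the two edges through V_3).
So -7·a + 27 = 2·31 = 62 ⇒ a = -5.

-5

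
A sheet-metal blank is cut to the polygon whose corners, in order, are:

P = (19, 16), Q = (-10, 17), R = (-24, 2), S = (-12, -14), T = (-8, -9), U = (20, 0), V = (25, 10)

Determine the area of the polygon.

908.5

Apply Gauss's area formula: 2A = Σ (x_i·y_{i+1} − x_{i+1}·y_i), indices taken mod 7.
Σ = (483) + (388) + (360) + (-4) + (180) + (200) + (210) = 1817
Area = |Σ|/2 = 908.5.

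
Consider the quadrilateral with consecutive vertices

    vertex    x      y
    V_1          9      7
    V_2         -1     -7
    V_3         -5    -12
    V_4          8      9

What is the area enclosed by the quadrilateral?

Apply the shoelace formula: 2A = Σ (x_i·y_{i+1} − x_{i+1}·y_i), indices taken mod 4.
Cross-terms: -56, -23, 51, -25  ⇒  Σ = -53
Area = |Σ|/2 = 26.5.

26.5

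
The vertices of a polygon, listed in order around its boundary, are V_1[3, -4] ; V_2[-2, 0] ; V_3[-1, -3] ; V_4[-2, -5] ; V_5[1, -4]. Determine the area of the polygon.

Σ = (-8) + (6) + (-1) + (13) + (8) = 18
Area = |Σ|/2 = 9.

9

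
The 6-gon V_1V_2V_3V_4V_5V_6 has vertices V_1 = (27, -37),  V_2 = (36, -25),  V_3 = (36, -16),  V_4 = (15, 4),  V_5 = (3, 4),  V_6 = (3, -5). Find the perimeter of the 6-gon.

|V_1V_2| = √((9)² + (12)²) = √225 = 15
|V_2V_3| = √((0)² + (9)²) = √81 = 9
|V_3V_4| = √((-21)² + (20)²) = √841 = 29
|V_4V_5| = √((-12)² + (0)²) = √144 = 12
|V_5V_6| = √((0)² + (-9)²) = √81 = 9
|V_6V_1| = √((24)² + (-32)²) = √1600 = 40
Perimeter = 15 + 9 + 29 + 12 + 9 + 40 = 114.

114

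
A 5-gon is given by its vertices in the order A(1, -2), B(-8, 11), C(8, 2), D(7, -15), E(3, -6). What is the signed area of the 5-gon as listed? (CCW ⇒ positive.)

A→B: (1)(11) − (-8)(-2) = -5
B→C: (-8)(2) − (8)(11) = -104
C→D: (8)(-15) − (7)(2) = -134
D→E: (7)(-6) − (3)(-15) = 3
E→A: (3)(-2) − (1)(-6) = 0
Σ = -240
Signed area = Σ/2 = -120 (negative ⇒ clockwise traversal).

-120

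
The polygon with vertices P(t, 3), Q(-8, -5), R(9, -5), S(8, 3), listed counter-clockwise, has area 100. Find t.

Write out the shoelace sum; only the two edges meeting at P involve t:
2·Area = [(8·3 − t·3) + (t·(-5) − (-8)·3)] + 152
       = -8·t + 200 = 200
⇒ t = 0.

0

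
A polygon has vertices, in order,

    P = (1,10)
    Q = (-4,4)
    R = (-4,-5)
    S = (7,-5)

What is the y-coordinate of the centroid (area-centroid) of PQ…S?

Apply the surveyor's formula. First the cross-terms c_i = x_i·y_{i+1} − x_{i+1}·y_i:
  44, 36, 55, 75  ⇒  2A = 210, A = 105.
Then Σ (y_i + y_{i+1})·c_i = 405, so ȳ = 405 / (6·105) = 9/14.

9/14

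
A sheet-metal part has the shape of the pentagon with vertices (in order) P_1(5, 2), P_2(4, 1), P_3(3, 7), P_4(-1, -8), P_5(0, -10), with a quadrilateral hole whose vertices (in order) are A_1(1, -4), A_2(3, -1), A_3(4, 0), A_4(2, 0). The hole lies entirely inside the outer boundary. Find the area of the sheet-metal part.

Outer boundary:
Cross-terms: -3, 25, -17, 10, 50  ⇒  Σ = 65
Area = |Σ|/2 = 32.5.
Hole:
Apply Gauss's area formula: 2A = Σ (x_i·y_{i+1} − x_{i+1}·y_i), indices taken mod 4.
A_1→A_2: (1)(-1) − (3)(-4) = 11
A_2→A_3: (3)(0) − (4)(-1) = 4
A_3→A_4: (4)(0) − (2)(0) = 0
A_4→A_1: (2)(-4) − (1)(0) = -8
Σ = 7
Area = |Σ|/2 = 3.5.
Net area = 32.5 − 3.5 = 29.

29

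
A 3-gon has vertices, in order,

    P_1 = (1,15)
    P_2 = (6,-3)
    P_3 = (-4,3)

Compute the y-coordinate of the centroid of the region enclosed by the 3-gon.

Apply the shoelace formula. First the cross-terms c_i = x_i·y_{i+1} − x_{i+1}·y_i:
  -93, 6, -63  ⇒  2A = -150, A = -75.
Then Σ (y_i + y_{i+1})·c_i = -2250, so ȳ = -2250 / (6·(-75)) = 5.

5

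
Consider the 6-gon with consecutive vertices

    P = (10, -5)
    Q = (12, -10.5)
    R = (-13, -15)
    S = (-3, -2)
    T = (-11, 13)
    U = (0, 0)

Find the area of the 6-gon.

220.75

Σ = (-45) + (-316.5) + (-19) + (-61) + (0) + (0) = -441.5
Area = |Σ|/2 = 220.75.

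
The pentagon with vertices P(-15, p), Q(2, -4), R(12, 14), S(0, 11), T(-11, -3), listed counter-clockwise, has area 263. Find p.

Write out the shoelace sum; only the two edges meeting at P involve p:
2·Area = [((-11)·p − (-15)·(-3)) + ((-15)·(-4) − 2·p)] + 329
       = -13·p + 344 = 526
⇒ p = -14.

-14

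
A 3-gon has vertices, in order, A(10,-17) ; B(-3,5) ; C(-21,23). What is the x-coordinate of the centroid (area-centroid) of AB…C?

Apply Gauss's area formula. First the cross-terms c_i = x_i·y_{i+1} − x_{i+1}·y_i:
  -1, 36, 127  ⇒  2A = 162, A = 81.
Then Σ (x_i + x_{i+1})·c_i = -2268, so x̄ = -2268 / (6·81) = -14/3.

-14/3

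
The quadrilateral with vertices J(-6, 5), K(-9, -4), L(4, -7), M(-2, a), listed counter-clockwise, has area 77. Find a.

The doubled signed area Σ (x_i y_{i+1} − x_{i+1} y_i) is linear in a.
With a=0 it equals 124; the coefficient of a is 10 (from the two edges through M).
So 10·a + 124 = 2·77 = 154 ⇒ a = 3.

3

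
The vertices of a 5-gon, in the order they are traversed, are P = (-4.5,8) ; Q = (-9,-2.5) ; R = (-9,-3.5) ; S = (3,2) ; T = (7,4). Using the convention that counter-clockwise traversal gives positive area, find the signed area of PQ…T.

78.375

Apply Gauss's area formula: 2A = Σ (x_i·y_{i+1} − x_{i+1}·y_i), indices taken mod 5.
P→Q: (-4.5)(-2.5) − (-9)(8) = 83.25
Q→R: (-9)(-3.5) − (-9)(-2.5) = 9
R→S: (-9)(2) − (3)(-3.5) = -7.5
S→T: (3)(4) − (7)(2) = -2
T→P: (7)(8) − (-4.5)(4) = 74
Σ = 156.75
Signed area = Σ/2 = 78.375 (positive ⇒ counter-clockwise traversal).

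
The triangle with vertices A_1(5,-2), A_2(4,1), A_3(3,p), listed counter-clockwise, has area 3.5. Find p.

Write out the shoelace sum; only the two edges meeting at A_3 involve p:
2·Area = [(4·p − 3·1) + (3·(-2) − 5·p)] + 13
       = -1·p + 4 = 7
⇒ p = -3.

-3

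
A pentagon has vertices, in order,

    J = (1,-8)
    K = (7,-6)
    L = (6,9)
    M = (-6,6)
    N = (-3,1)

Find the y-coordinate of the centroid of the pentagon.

145/137

Apply the surveyor's formula. First the cross-terms c_i = x_i·y_{i+1} − x_{i+1}·y_i:
  50, 99, 90, 12, 23  ⇒  2A = 274, A = 137.
Then Σ (y_i + y_{i+1})·c_i = 870, so ȳ = 870 / (6·137) = 145/137.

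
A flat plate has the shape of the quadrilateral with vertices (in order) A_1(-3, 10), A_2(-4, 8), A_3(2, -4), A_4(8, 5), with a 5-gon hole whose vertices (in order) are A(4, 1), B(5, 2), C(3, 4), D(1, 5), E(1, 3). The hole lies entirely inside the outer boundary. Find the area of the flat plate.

69

Outer boundary:
Apply the shoelace formula: 2A = Σ (x_i·y_{i+1} − x_{i+1}·y_i), indices taken mod 4.
Σ = (16) + (0) + (42) + (95) = 153
Area = |Σ|/2 = 76.5.
Hole:
Apply the surveyor's formula: 2A = Σ (x_i·y_{i+1} − x_{i+1}·y_i), indices taken mod 5.
Σ = (3) + (14) + (11) + (-2) + (-11) = 15
Area = |Σ|/2 = 7.5.
Net area = 76.5 − 7.5 = 69.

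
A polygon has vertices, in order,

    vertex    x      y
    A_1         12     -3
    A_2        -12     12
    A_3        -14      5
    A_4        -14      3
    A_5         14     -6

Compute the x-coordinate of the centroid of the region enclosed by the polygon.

-703/237

Apply the shoelace (surveyor's) formula. First the cross-terms c_i = x_i·y_{i+1} − x_{i+1}·y_i:
  108, 108, 28, 42, 30  ⇒  2A = 316, A = 158.
Then Σ (x_i + x_{i+1})·c_i = -2812, so x̄ = -2812 / (6·158) = -703/237.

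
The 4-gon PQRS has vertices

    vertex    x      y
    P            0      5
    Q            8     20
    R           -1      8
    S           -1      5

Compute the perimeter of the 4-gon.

|PQ| = √((8)² + (15)²) = √289 = 17
|QR| = √((-9)² + (-12)²) = √225 = 15
|RS| = √((0)² + (-3)²) = √9 = 3
|SP| = √((1)² + (0)²) = √1 = 1
Perimeter = 17 + 15 + 3 + 1 = 36.

36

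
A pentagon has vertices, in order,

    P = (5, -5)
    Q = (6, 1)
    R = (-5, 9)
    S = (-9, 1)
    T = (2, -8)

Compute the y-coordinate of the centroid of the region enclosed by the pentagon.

11/27

Apply the shoelace formula. First the cross-terms c_i = x_i·y_{i+1} − x_{i+1}·y_i:
  35, 59, 76, 70, 30  ⇒  2A = 270, A = 135.
Then Σ (y_i + y_{i+1})·c_i = 330, so ȳ = 330 / (6·135) = 11/27.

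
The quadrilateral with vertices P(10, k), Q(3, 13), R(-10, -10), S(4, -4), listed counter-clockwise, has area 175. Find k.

The doubled signed area Σ (x_i y_{i+1} − x_{i+1} y_i) is linear in k.
With k=0 it equals 350; the coefficient of k is 1 (from the two edges through P).
So 1·k + 350 = 2·175 = 350 ⇒ k = 0.

0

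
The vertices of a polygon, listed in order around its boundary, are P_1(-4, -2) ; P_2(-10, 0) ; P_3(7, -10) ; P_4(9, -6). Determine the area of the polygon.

43

P_1→P_2: (-4)(0) − (-10)(-2) = -20
P_2→P_3: (-10)(-10) − (7)(0) = 100
P_3→P_4: (7)(-6) − (9)(-10) = 48
P_4→P_1: (9)(-2) − (-4)(-6) = -42
Σ = 86
Area = |Σ|/2 = 43.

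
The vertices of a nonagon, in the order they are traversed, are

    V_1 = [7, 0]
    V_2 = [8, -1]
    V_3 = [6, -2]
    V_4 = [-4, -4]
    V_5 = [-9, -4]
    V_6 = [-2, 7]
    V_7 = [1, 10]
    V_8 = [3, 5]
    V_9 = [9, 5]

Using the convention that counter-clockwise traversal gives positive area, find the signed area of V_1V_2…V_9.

Apply the surveyor's formula: 2A = Σ (x_i·y_{i+1} − x_{i+1}·y_i), indices taken mod 9.
Σ = (-7) + (-10) + (-32) + (-20) + (-71) + (-27) + (-25) + (-30) + (-35) = -257
Signed area = Σ/2 = -128.5 (negative ⇒ clockwise traversal).

-128.5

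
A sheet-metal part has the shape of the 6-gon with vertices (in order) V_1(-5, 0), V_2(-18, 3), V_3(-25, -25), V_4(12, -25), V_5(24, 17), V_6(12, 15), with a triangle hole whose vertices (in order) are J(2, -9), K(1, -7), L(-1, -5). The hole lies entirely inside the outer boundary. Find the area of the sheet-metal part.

Outer boundary:
V_1→V_2: (-5)(3) − (-18)(0) = -15
V_2→V_3: (-18)(-25) − (-25)(3) = 525
V_3→V_4: (-25)(-25) − (12)(-25) = 925
V_4→V_5: (12)(17) − (24)(-25) = 804
V_5→V_6: (24)(15) − (12)(17) = 156
V_6→V_1: (12)(0) − (-5)(15) = 75
Σ = 2470
Area = |Σ|/2 = 1235.
Hole:
Apply the surveyor's formula: 2A = Σ (x_i·y_{i+1} − x_{i+1}·y_i), indices taken mod 3.
Σ = (-5) + (-12) + (19) = 2
Area = |Σ|/2 = 1.
Net area = 1235 − 1 = 1234.

1234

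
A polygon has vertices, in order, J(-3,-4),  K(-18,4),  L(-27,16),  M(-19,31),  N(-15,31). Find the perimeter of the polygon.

|JK| = √((-15)² + (8)²) = √289 = 17
|KL| = √((-9)² + (12)²) = √225 = 15
|LM| = √((8)² + (15)²) = √289 = 17
|MN| = √((4)² + (0)²) = √16 = 4
|NJ| = √((12)² + (-35)²) = √1369 = 37
Perimeter = 17 + 15 + 17 + 4 + 37 = 90.

90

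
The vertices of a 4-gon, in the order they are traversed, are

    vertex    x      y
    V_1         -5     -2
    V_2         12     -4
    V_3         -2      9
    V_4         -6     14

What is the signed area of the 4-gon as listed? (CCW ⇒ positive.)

Apply the surveyor's formula: 2A = Σ (x_i·y_{i+1} − x_{i+1}·y_i), indices taken mod 4.
V_1→V_2: (-5)(-4) − (12)(-2) = 44
V_2→V_3: (12)(9) − (-2)(-4) = 100
V_3→V_4: (-2)(14) − (-6)(9) = 26
V_4→V_1: (-6)(-2) − (-5)(14) = 82
Σ = 252
Signed area = Σ/2 = 126 (positive ⇒ counter-clockwise traversal).

126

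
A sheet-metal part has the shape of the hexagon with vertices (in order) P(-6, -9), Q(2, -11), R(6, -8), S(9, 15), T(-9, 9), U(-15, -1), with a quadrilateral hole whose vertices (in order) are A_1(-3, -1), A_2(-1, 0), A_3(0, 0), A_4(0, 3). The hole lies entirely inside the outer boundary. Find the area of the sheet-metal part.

Outer boundary:
P→Q: (-6)(-11) − (2)(-9) = 84
Q→R: (2)(-8) − (6)(-11) = 50
R→S: (6)(15) − (9)(-8) = 162
S→T: (9)(9) − (-9)(15) = 216
T→U: (-9)(-1) − (-15)(9) = 144
U→P: (-15)(-9) − (-6)(-1) = 129
Σ = 785
Area = |Σ|/2 = 392.5.
Hole:
Apply Gauss's area formula: 2A = Σ (x_i·y_{i+1} − x_{i+1}·y_i), indices taken mod 4.
Cross-terms: -1, 0, 0, 9  ⇒  Σ = 8
Area = |Σ|/2 = 4.
Net area = 392.5 − 4 = 388.5.

388.5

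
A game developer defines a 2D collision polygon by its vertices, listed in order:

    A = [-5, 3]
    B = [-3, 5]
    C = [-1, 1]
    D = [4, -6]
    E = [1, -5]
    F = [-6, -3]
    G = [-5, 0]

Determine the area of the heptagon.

44.5

Cross-terms: -16, 2, 2, -14, -33, -15, -15  ⇒  Σ = -89
Area = |Σ|/2 = 44.5.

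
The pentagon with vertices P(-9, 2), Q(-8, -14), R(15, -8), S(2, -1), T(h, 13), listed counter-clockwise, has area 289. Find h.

The doubled signed area Σ (x_i y_{i+1} − x_{i+1} y_i) is linear in h.
With h=0 it equals 560; the coefficient of h is 3 (from the two edges through T).
So 3·h + 560 = 2·289 = 578 ⇒ h = 6.

6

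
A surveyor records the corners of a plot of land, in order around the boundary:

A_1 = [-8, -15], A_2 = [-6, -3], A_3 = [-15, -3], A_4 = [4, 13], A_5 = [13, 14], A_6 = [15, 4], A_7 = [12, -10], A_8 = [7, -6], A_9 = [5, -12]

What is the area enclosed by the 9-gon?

486

Apply the shoelace formula: 2A = Σ (x_i·y_{i+1} − x_{i+1}·y_i), indices taken mod 9.
Σ = (-66) + (-27) + (-183) + (-113) + (-158) + (-198) + (-2) + (-54) + (-171) = -972
Area = |Σ|/2 = 486.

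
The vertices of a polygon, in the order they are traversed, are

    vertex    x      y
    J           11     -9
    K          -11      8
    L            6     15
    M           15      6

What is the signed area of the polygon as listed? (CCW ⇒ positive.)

Apply the surveyor's formula: 2A = Σ (x_i·y_{i+1} − x_{i+1}·y_i), indices taken mod 4.
Cross-terms: -11, -213, -189, -201  ⇒  Σ = -614
Signed area = Σ/2 = -307 (negative ⇒ clockwise traversal).

-307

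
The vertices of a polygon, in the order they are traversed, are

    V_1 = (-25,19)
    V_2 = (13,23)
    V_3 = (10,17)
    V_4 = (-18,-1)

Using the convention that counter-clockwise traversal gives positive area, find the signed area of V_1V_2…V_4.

-451

Cross-terms: -822, -9, 296, -367  ⇒  Σ = -902
Signed area = Σ/2 = -451 (negative ⇒ clockwise traversal).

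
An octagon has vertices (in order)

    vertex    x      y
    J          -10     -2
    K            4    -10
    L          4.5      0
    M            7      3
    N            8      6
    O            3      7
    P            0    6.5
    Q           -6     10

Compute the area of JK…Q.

Apply Gauss's area formula: 2A = Σ (x_i·y_{i+1} − x_{i+1}·y_i), indices taken mod 8.
Cross-terms: 108, 45, 13.5, 18, 38, 19.5, 39, 112  ⇒  Σ = 393
Area = |Σ|/2 = 196.5.

196.5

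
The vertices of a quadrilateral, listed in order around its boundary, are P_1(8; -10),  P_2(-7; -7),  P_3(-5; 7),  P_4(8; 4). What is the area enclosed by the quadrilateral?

199

Apply the shoelace (surveyor's) formula: 2A = Σ (x_i·y_{i+1} − x_{i+1}·y_i), indices taken mod 4.
Σ = (-126) + (-84) + (-76) + (-112) = -398
Area = |Σ|/2 = 199.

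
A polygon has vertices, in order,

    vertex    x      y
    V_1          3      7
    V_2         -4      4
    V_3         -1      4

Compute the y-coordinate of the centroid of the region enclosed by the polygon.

5

Apply the shoelace formula. First the cross-terms c_i = x_i·y_{i+1} − x_{i+1}·y_i:
  40, -12, -19  ⇒  2A = 9, A = 4.5.
Then Σ (y_i + y_{i+1})·c_i = 135, so ȳ = 135 / (6·4.5) = 5.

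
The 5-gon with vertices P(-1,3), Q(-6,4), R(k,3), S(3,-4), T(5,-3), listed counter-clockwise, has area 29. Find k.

-6

Write out the shoelace sum; only the two edges meeting at R involve k:
2·Area = [((-6)·3 − k·4) + (k·(-4) − 3·3)] + 37
       = -8·k + 10 = 58
⇒ k = -6.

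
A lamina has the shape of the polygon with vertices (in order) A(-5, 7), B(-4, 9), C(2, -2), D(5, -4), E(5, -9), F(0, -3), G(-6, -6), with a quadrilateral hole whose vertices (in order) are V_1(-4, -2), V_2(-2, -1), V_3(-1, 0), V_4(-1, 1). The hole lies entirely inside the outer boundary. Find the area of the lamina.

75.5

Outer boundary:
Σ = (-17) + (-10) + (2) + (-25) + (-15) + (-18) + (-72) = -155
Area = |Σ|/2 = 77.5.
Hole:
Apply the shoelace (surveyor's) formula: 2A = Σ (x_i·y_{i+1} − x_{i+1}·y_i), indices taken mod 4.
Cross-terms: 0, -1, -1, 6  ⇒  Σ = 4
Area = |Σ|/2 = 2.
Net area = 77.5 − 2 = 75.5.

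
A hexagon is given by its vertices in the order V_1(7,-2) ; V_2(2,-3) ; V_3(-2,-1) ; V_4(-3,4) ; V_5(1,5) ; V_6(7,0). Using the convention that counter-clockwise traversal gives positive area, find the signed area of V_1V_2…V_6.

Apply Gauss's area formula: 2A = Σ (x_i·y_{i+1} − x_{i+1}·y_i), indices taken mod 6.
Σ = (-17) + (-8) + (-11) + (-19) + (-35) + (-14) = -104
Signed area = Σ/2 = -52 (negative ⇒ clockwise traversal).

-52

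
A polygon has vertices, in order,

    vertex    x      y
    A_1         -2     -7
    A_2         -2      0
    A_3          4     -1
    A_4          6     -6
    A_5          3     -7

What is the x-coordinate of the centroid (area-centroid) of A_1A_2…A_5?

371/267

Apply Gauss's area formula. First the cross-terms c_i = x_i·y_{i+1} − x_{i+1}·y_i:
  -14, 2, -18, -24, -35  ⇒  2A = -89, A = -44.5.
Then Σ (x_i + x_{i+1})·c_i = -371, so x̄ = -371 / (6·(-44.5)) = 371/267.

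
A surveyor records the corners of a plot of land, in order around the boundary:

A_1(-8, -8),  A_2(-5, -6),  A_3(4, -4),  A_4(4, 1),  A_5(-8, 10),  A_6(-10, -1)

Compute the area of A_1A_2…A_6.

Apply the surveyor's formula: 2A = Σ (x_i·y_{i+1} − x_{i+1}·y_i), indices taken mod 6.
Σ = (8) + (44) + (20) + (48) + (108) + (72) = 300
Area = |Σ|/2 = 150.

150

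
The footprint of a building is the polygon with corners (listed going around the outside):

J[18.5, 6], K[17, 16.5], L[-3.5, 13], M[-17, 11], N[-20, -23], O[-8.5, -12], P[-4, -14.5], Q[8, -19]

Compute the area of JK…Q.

993.375

Σ = (203.25) + (278.75) + (182.5) + (611) + (44.5) + (75.25) + (192) + (399.5) = 1986.75
Area = |Σ|/2 = 993.375.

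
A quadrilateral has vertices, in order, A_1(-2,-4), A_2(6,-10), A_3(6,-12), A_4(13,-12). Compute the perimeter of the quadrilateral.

|A_1A_2| = √((8)² + (-6)²) = √100 = 10
|A_2A_3| = √((0)² + (-2)²) = √4 = 2
|A_3A_4| = √((7)² + (0)²) = √49 = 7
|A_4A_1| = √((-15)² + (8)²) = √289 = 17
Perimeter = 10 + 2 + 7 + 17 = 36.

36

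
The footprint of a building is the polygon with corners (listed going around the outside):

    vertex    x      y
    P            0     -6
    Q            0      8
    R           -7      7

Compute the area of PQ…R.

Σ = (0) + (56) + (42) = 98
Area = |Σ|/2 = 49.

49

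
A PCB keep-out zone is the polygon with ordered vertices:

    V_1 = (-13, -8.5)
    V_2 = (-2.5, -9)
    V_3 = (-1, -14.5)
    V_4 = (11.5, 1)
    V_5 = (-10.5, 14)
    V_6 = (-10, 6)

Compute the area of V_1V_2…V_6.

350.125

Cross-terms: 95.75, 27.25, 165.75, 171.5, 77, 163  ⇒  Σ = 700.25
Area = |Σ|/2 = 350.125.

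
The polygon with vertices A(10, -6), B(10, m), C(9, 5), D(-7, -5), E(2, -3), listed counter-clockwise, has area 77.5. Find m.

Write out the shoelace sum; only the two edges meeting at B involve m:
2·Area = [(10·m − 10·(-6)) + (10·5 − 9·m)] + 39
       = 1·m + 149 = 155
⇒ m = 6.

6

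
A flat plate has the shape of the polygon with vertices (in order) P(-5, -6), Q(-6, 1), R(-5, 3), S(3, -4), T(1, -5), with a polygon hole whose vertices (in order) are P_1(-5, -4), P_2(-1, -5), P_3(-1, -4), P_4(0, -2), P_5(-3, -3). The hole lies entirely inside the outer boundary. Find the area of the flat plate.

36

Outer boundary:
Apply the surveyor's formula: 2A = Σ (x_i·y_{i+1} − x_{i+1}·y_i), indices taken mod 5.
Σ = (-41) + (-13) + (11) + (-11) + (-31) = -85
Area = |Σ|/2 = 42.5.
Hole:
Apply the surveyor's formula: 2A = Σ (x_i·y_{i+1} − x_{i+1}·y_i), indices taken mod 5.
Cross-terms: 21, -1, 2, -6, -3  ⇒  Σ = 13
Area = |Σ|/2 = 6.5.
Net area = 42.5 − 6.5 = 36.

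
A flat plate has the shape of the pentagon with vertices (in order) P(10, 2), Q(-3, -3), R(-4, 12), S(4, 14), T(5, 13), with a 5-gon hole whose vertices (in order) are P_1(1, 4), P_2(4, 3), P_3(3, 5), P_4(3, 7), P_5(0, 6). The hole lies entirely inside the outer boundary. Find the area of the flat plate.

Outer boundary:
Apply Gauss's area formula: 2A = Σ (x_i·y_{i+1} − x_{i+1}·y_i), indices taken mod 5.
Cross-terms: -24, -48, -104, -18, -120  ⇒  Σ = -314
Area = |Σ|/2 = 157.
Hole:
P_1→P_2: (1)(3) − (4)(4) = -13
P_2→P_3: (4)(5) − (3)(3) = 11
P_3→P_4: (3)(7) − (3)(5) = 6
P_4→P_5: (3)(6) − (0)(7) = 18
P_5→P_1: (0)(4) − (1)(6) = -6
Σ = 16
Area = |Σ|/2 = 8.
Net area = 157 − 8 = 149.

149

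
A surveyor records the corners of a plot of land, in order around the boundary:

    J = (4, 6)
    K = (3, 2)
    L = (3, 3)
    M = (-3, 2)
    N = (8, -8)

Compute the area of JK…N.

48

Apply Gauss's area formula: 2A = Σ (x_i·y_{i+1} − x_{i+1}·y_i), indices taken mod 5.
J→K: (4)(2) − (3)(6) = -10
K→L: (3)(3) − (3)(2) = 3
L→M: (3)(2) − (-3)(3) = 15
M→N: (-3)(-8) − (8)(2) = 8
N→J: (8)(6) − (4)(-8) = 80
Σ = 96
Area = |Σ|/2 = 48.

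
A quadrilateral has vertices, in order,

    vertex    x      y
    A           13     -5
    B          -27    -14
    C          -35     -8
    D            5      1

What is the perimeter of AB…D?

102

|AB| = √((-40)² + (-9)²) = √1681 = 41
|BC| = √((-8)² + (6)²) = √100 = 10
|CD| = √((40)² + (9)²) = √1681 = 41
|DA| = √((8)² + (-6)²) = √100 = 10
Perimeter = 41 + 10 + 41 + 10 = 102.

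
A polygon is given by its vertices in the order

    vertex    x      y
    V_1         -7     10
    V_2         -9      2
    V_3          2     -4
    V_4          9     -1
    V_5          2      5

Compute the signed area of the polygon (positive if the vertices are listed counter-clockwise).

Cross-terms: 76, 32, 34, 47, 55  ⇒  Σ = 244
Signed area = Σ/2 = 122 (positive ⇒ counter-clockwise traversal).

122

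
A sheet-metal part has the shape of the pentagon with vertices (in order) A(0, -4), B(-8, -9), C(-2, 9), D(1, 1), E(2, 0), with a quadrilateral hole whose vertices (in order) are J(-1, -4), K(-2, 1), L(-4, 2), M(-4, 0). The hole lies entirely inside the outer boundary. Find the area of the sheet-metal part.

64

Outer boundary:
Σ = (-32) + (-90) + (-11) + (-2) + (-8) = -143
Area = |Σ|/2 = 71.5.
Hole:
Cross-terms: -9, 0, 8, 16  ⇒  Σ = 15
Area = |Σ|/2 = 7.5.
Net area = 71.5 − 7.5 = 64.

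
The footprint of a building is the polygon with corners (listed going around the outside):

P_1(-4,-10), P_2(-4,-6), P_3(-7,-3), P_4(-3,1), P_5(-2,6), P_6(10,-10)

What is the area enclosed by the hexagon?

Σ = (-16) + (-30) + (-16) + (-16) + (-40) + (-140) = -258
Area = |Σ|/2 = 129.

129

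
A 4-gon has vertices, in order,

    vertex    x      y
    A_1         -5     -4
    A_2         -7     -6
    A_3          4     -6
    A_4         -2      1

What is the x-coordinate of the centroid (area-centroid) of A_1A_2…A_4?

Apply Gauss's area formula. First the cross-terms c_i = x_i·y_{i+1} − x_{i+1}·y_i:
  2, 66, -8, 13  ⇒  2A = 73, A = 36.5.
Then Σ (x_i + x_{i+1})·c_i = -329, so x̄ = -329 / (6·36.5) = -329/219.

-329/219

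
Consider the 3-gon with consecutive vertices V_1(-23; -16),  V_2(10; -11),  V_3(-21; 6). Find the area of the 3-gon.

Σ = (413) + (-171) + (474) = 716
Area = |Σ|/2 = 358.

358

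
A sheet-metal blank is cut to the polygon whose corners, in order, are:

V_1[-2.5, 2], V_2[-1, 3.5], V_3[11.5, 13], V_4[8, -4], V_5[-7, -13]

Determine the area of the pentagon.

194.25

V_1→V_2: (-2.5)(3.5) − (-1)(2) = -6.75
V_2→V_3: (-1)(13) − (11.5)(3.5) = -53.25
V_3→V_4: (11.5)(-4) − (8)(13) = -150
V_4→V_5: (8)(-13) − (-7)(-4) = -132
V_5→V_1: (-7)(2) − (-2.5)(-13) = -46.5
Σ = -388.5
Area = |Σ|/2 = 194.25.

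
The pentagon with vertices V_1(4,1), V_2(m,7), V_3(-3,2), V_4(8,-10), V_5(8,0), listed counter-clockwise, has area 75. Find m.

-1

The doubled signed area Σ (x_i y_{i+1} − x_{i+1} y_i) is linear in m.
With m=0 it equals 151; the coefficient of m is 1 (from the two edges through V_2).
So 1·m + 151 = 2·75 = 150 ⇒ m = -1.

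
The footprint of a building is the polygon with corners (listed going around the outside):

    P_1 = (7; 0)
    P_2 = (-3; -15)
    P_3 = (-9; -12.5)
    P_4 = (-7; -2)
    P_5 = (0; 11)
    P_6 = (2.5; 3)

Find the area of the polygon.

198.75

Σ = (-105) + (-97.5) + (-69.5) + (-77) + (-27.5) + (-21) = -397.5
Area = |Σ|/2 = 198.75.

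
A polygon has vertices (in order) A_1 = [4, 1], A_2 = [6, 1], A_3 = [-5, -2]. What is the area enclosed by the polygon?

A_1→A_2: (4)(1) − (6)(1) = -2
A_2→A_3: (6)(-2) − (-5)(1) = -7
A_3→A_1: (-5)(1) − (4)(-2) = 3
Σ = -6
Area = |Σ|/2 = 3.

3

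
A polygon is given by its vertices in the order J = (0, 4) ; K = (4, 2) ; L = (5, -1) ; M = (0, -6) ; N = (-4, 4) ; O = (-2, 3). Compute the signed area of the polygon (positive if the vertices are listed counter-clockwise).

-48

Apply the shoelace formula: 2A = Σ (x_i·y_{i+1} − x_{i+1}·y_i), indices taken mod 6.
Cross-terms: -16, -14, -30, -24, -4, -8  ⇒  Σ = -96
Signed area = Σ/2 = -48 (negative ⇒ clockwise traversal).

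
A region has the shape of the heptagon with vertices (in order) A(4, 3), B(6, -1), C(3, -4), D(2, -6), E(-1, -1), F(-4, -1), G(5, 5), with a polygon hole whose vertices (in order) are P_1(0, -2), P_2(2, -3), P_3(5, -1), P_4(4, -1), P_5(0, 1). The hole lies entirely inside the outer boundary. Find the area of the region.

Outer boundary:
Σ = (-22) + (-21) + (-10) + (-8) + (-3) + (-15) + (-5) = -84
Area = |Σ|/2 = 42.
Hole:
Apply Gauss's area formula: 2A = Σ (x_i·y_{i+1} − x_{i+1}·y_i), indices taken mod 5.
Cross-terms: 4, 13, -1, 4, 0  ⇒  Σ = 20
Area = |Σ|/2 = 10.
Net area = 42 − 10 = 32.

32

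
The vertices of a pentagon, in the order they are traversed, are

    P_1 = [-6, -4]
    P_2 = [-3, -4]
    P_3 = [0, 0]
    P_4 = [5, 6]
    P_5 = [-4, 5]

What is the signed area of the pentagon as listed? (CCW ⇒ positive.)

53.5

Cross-terms: 12, 0, 0, 49, 46  ⇒  Σ = 107
Signed area = Σ/2 = 53.5 (positive ⇒ counter-clockwise traversal).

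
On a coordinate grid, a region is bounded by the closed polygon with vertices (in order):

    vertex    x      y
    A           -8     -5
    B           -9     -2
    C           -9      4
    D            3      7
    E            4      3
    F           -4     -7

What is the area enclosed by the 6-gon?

Apply Gauss's area formula: 2A = Σ (x_i·y_{i+1} − x_{i+1}·y_i), indices taken mod 6.
Σ = (-29) + (-54) + (-75) + (-19) + (-16) + (-36) = -229
Area = |Σ|/2 = 114.5.

114.5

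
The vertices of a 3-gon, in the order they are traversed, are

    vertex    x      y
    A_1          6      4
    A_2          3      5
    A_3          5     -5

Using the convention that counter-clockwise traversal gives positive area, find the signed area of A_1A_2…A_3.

14

Apply the shoelace formula: 2A = Σ (x_i·y_{i+1} − x_{i+1}·y_i), indices taken mod 3.
Σ = (18) + (-40) + (50) = 28
Signed area = Σ/2 = 14 (positive ⇒ counter-clockwise traversal).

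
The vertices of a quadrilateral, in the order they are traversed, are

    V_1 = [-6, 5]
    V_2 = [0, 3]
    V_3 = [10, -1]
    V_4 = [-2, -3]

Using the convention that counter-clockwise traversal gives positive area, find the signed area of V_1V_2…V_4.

Apply the surveyor's formula: 2A = Σ (x_i·y_{i+1} − x_{i+1}·y_i), indices taken mod 4.
V_1→V_2: (-6)(3) − (0)(5) = -18
V_2→V_3: (0)(-1) − (10)(3) = -30
V_3→V_4: (10)(-3) − (-2)(-1) = -32
V_4→V_1: (-2)(5) − (-6)(-3) = -28
Σ = -108
Signed area = Σ/2 = -54 (negative ⇒ clockwise traversal).

-54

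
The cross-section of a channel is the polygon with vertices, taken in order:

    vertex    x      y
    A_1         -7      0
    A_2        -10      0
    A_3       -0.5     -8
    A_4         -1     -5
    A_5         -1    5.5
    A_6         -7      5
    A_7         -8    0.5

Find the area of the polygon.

A_1→A_2: (-7)(0) − (-10)(0) = 0
A_2→A_3: (-10)(-8) − (-0.5)(0) = 80
A_3→A_4: (-0.5)(-5) − (-1)(-8) = -5.5
A_4→A_5: (-1)(5.5) − (-1)(-5) = -10.5
A_5→A_6: (-1)(5) − (-7)(5.5) = 33.5
A_6→A_7: (-7)(0.5) − (-8)(5) = 36.5
A_7→A_1: (-8)(0) − (-7)(0.5) = 3.5
Σ = 137.5
Area = |Σ|/2 = 68.75.

68.75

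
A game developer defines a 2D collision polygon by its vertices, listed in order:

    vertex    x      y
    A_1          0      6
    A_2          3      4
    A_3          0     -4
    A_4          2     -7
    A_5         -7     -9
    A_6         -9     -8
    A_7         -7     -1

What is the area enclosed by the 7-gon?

Σ = (-18) + (-12) + (8) + (-67) + (-25) + (-47) + (-42) = -203
Area = |Σ|/2 = 101.5.

101.5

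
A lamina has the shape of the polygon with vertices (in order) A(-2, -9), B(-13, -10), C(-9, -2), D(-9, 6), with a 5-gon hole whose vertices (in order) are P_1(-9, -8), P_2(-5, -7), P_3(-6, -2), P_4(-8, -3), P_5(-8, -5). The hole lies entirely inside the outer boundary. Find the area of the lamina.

56

Outer boundary:
Apply the shoelace (surveyor's) formula: 2A = Σ (x_i·y_{i+1} − x_{i+1}·y_i), indices taken mod 4.
Cross-terms: -97, -64, -72, 93  ⇒  Σ = -140
Area = |Σ|/2 = 70.
Hole:
P_1→P_2: (-9)(-7) − (-5)(-8) = 23
P_2→P_3: (-5)(-2) − (-6)(-7) = -32
P_3→P_4: (-6)(-3) − (-8)(-2) = 2
P_4→P_5: (-8)(-5) − (-8)(-3) = 16
P_5→P_1: (-8)(-8) − (-9)(-5) = 19
Σ = 28
Area = |Σ|/2 = 14.
Net area = 70 − 14 = 56.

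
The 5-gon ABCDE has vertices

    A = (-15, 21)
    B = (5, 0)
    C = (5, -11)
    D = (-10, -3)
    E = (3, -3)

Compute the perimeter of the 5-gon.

|AB| = √((20)² + (-21)²) = √841 = 29
|BC| = √((0)² + (-11)²) = √121 = 11
|CD| = √((-15)² + (8)²) = √289 = 17
|DE| = √((13)² + (0)²) = √169 = 13
|EA| = √((-18)² + (24)²) = √900 = 30
Perimeter = 29 + 11 + 17 + 13 + 30 = 100.

100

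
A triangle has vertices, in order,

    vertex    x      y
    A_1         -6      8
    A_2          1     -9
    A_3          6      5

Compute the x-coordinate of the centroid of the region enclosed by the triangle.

1/3

Apply the surveyor's formula. First the cross-terms c_i = x_i·y_{i+1} − x_{i+1}·y_i:
  46, 59, 78  ⇒  2A = 183, A = 91.5.
Then Σ (x_i + x_{i+1})·c_i = 183, so x̄ = 183 / (6·91.5) = 1/3.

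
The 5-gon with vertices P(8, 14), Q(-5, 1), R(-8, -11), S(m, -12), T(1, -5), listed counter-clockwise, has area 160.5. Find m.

The doubled signed area Σ (x_i y_{i+1} − x_{i+1} y_i) is linear in m.
With m=0 it equals 303; the coefficient of m is 6 (from the two edges through S).
So 6·m + 303 = 2·160.5 = 321 ⇒ m = 3.

3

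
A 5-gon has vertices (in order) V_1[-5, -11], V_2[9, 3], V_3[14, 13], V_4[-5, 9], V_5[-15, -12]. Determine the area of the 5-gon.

Cross-terms: 84, 75, 191, 195, 105  ⇒  Σ = 650
Area = |Σ|/2 = 325.

325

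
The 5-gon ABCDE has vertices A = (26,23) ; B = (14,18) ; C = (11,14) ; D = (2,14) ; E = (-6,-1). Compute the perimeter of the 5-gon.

|AB| = √((-12)² + (-5)²) = √169 = 13
|BC| = √((-3)² + (-4)²) = √25 = 5
|CD| = √((-9)² + (0)²) = √81 = 9
|DE| = √((-8)² + (-15)²) = √289 = 17
|EA| = √((32)² + (24)²) = √1600 = 40
Perimeter = 13 + 5 + 9 + 17 + 40 = 84.

84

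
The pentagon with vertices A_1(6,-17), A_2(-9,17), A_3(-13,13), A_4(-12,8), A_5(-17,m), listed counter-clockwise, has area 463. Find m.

-22

The doubled signed area Σ (x_i y_{i+1} − x_{i+1} y_i) is linear in m.
With m=0 it equals 530; the coefficient of m is -18 (from the two edges through A_5).
So -18·m + 530 = 2·463 = 926 ⇒ m = -22.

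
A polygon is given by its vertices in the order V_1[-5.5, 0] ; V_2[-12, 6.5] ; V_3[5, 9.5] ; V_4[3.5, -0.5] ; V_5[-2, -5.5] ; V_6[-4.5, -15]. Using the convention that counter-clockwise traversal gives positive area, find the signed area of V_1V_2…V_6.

Cross-terms: -35.75, -146.5, -35.75, -20.25, 5.25, -82.5  ⇒  Σ = -315.5
Signed area = Σ/2 = -157.75 (negative ⇒ clockwise traversal).

-157.75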